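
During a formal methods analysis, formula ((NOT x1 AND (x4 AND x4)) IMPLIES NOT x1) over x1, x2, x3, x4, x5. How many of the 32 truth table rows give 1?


Formula: ((NOT x1 AND (x4 AND x4)) IMPLIES NOT x1) over 5 vars (32 rows)
Evaluate each row (x1, x2, x3, x4, x5 as bits, MSB first):
  row 0 [00000]: ((NOT 0 AND (0 AND 0)) IMPLIES NOT 0) -> 1
  row 1 [00001]: ((NOT 0 AND (0 AND 0)) IMPLIES NOT 0) -> 1
  row 2 [00010]: ((NOT 0 AND (1 AND 1)) IMPLIES NOT 0) -> 1
  row 3 [00011]: ((NOT 0 AND (1 AND 1)) IMPLIES NOT 0) -> 1
  row 4 [00100]: ((NOT 0 AND (0 AND 0)) IMPLIES NOT 0) -> 1
  row 5 [00101]: ((NOT 0 AND (0 AND 0)) IMPLIES NOT 0) -> 1
  row 6 [00110]: ((NOT 0 AND (1 AND 1)) IMPLIES NOT 0) -> 1
  row 7 [00111]: ((NOT 0 AND (1 AND 1)) IMPLIES NOT 0) -> 1
  row 8 [01000]: ((NOT 0 AND (0 AND 0)) IMPLIES NOT 0) -> 1
  row 9 [01001]: ((NOT 0 AND (0 AND 0)) IMPLIES NOT 0) -> 1
  row 10 [01010]: ((NOT 0 AND (1 AND 1)) IMPLIES NOT 0) -> 1
  row 11 [01011]: ((NOT 0 AND (1 AND 1)) IMPLIES NOT 0) -> 1
  row 12 [01100]: ((NOT 0 AND (0 AND 0)) IMPLIES NOT 0) -> 1
  row 13 [01101]: ((NOT 0 AND (0 AND 0)) IMPLIES NOT 0) -> 1
  row 14 [01110]: ((NOT 0 AND (1 AND 1)) IMPLIES NOT 0) -> 1
  row 15 [01111]: ((NOT 0 AND (1 AND 1)) IMPLIES NOT 0) -> 1
  row 16 [10000]: ((NOT 1 AND (0 AND 0)) IMPLIES NOT 1) -> 1
  row 17 [10001]: ((NOT 1 AND (0 AND 0)) IMPLIES NOT 1) -> 1
  row 18 [10010]: ((NOT 1 AND (1 AND 1)) IMPLIES NOT 1) -> 1
  row 19 [10011]: ((NOT 1 AND (1 AND 1)) IMPLIES NOT 1) -> 1
  row 20 [10100]: ((NOT 1 AND (0 AND 0)) IMPLIES NOT 1) -> 1
  row 21 [10101]: ((NOT 1 AND (0 AND 0)) IMPLIES NOT 1) -> 1
  row 22 [10110]: ((NOT 1 AND (1 AND 1)) IMPLIES NOT 1) -> 1
  row 23 [10111]: ((NOT 1 AND (1 AND 1)) IMPLIES NOT 1) -> 1
  row 24 [11000]: ((NOT 1 AND (0 AND 0)) IMPLIES NOT 1) -> 1
  row 25 [11001]: ((NOT 1 AND (0 AND 0)) IMPLIES NOT 1) -> 1
  row 26 [11010]: ((NOT 1 AND (1 AND 1)) IMPLIES NOT 1) -> 1
  row 27 [11011]: ((NOT 1 AND (1 AND 1)) IMPLIES NOT 1) -> 1
  row 28 [11100]: ((NOT 1 AND (0 AND 0)) IMPLIES NOT 1) -> 1
  row 29 [11101]: ((NOT 1 AND (0 AND 0)) IMPLIES NOT 1) -> 1
  row 30 [11110]: ((NOT 1 AND (1 AND 1)) IMPLIES NOT 1) -> 1
  row 31 [11111]: ((NOT 1 AND (1 AND 1)) IMPLIES NOT 1) -> 1
Full result column, 8 rows per line (x1,x2 fixed per line; x3,x4,x5 runs 000..111 left to right):
  rows 0-7 [x1,x2=00]: 11111111  (ones: 8)
  rows 8-15 [x1,x2=01]: 11111111  (ones: 8)
  rows 16-23 [x1,x2=10]: 11111111  (ones: 8)
  rows 24-31 [x1,x2=11]: 11111111  (ones: 8)
Count of 1-rows = 8+8+8+8 = 32

32


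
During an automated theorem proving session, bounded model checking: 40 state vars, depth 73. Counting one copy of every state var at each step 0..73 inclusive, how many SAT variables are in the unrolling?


BMC unrolls to depth k, creating one copy of each state var for steps 0..k.
Step count = 73 + 1 = 74 (steps 0 through 73)
Vars per step = 40
Total = 40 * 74 = 2960

2960


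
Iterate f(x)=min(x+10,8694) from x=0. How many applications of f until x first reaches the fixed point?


Step 1: x=0, cap=8694, increment=10
Step 2: x grows by 10 each step until capped at 8694; fixed point is x=8694
Step 3: iterations = ceil(8694/10) = 870

870


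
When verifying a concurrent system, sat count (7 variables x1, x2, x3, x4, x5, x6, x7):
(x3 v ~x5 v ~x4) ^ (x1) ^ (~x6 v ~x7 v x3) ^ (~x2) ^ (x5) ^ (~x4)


CNF with 6 clauses over 7 vars (128 assignments).
An assignment satisfies CNF iff every clause has >=1 true literal.
Check each row (bits = x1,x2,x3,x4,x5,x6,x7; clause T/F shown):
  row 0 [0000000]: clauses=TFTTFT -> 0
  row 1 [0000001]: clauses=TFTTFT -> 0
  row 2 [0000010]: clauses=TFTTFT -> 0
  row 3 [0000011]: clauses=TFFTFT -> 0
  row 4 [0000100]: clauses=TFTTTT -> 0
  (every remaining row is evaluated the same way; all 128 results are listed next)
Full result column, 8 rows per line (x1,x2,x3,x4 fixed per line; x5,x6,x7 runs 000..111 left to right):
  rows 0-7 [x1,x2,x3,x4=0000]: 00000000  (ones: 0)
  rows 8-15 [x1,x2,x3,x4=0001]: 00000000  (ones: 0)
  rows 16-23 [x1,x2,x3,x4=0010]: 00000000  (ones: 0)
  rows 24-31 [x1,x2,x3,x4=0011]: 00000000  (ones: 0)
  rows 32-39 [x1,x2,x3,x4=0100]: 00000000  (ones: 0)
  rows 40-47 [x1,x2,x3,x4=0101]: 00000000  (ones: 0)
  rows 48-55 [x1,x2,x3,x4=0110]: 00000000  (ones: 0)
  rows 56-63 [x1,x2,x3,x4=0111]: 00000000  (ones: 0)
  rows 64-71 [x1,x2,x3,x4=1000]: 00001110  (ones: 3)
  rows 72-79 [x1,x2,x3,x4=1001]: 00000000  (ones: 0)
  rows 80-87 [x1,x2,x3,x4=1010]: 00001111  (ones: 4)
  rows 88-95 [x1,x2,x3,x4=1011]: 00000000  (ones: 0)
  rows 96-103 [x1,x2,x3,x4=1100]: 00000000  (ones: 0)
  rows 104-111 [x1,x2,x3,x4=1101]: 00000000  (ones: 0)
  rows 112-119 [x1,x2,x3,x4=1110]: 00000000  (ones: 0)
  rows 120-127 [x1,x2,x3,x4=1111]: 00000000  (ones: 0)
Satisfying assignments = 0+0+0+0+0+0+0+0+3+0+4+0+0+0+0+0 = 7

7


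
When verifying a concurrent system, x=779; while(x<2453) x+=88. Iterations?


Step 1: x goes from 779 toward 2453 by 88; the body runs while x<2453, so iterations = ceil((bound-start)/step)
Step 2: Distance=1674
Step 3: ceil(1674/88)=20

20


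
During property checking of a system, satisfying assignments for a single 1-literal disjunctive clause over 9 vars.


Step 1: Total=2^9=512
Step 2: Unsat when all 1 false: 2^8=256
Step 3: Sat=512-256=256

256


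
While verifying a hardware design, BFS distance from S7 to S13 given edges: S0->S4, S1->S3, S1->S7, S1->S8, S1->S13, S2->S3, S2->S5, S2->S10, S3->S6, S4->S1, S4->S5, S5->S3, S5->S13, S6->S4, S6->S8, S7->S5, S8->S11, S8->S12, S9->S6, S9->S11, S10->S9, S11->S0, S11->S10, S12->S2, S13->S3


BFS layer-by-layer from S7:
  dist 0: {S7}
  dist 1: {S5}
  dist 2: {S3, S13}
  -> S13 reached at distance 2
Shortest path length = 2

2


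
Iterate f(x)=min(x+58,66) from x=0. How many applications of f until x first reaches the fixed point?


Step 1: x=0, cap=66, increment=58
Step 2: x grows by 58 each step until capped at 66; fixed point is x=66
Step 3: iterations = ceil(66/58) = 2

2


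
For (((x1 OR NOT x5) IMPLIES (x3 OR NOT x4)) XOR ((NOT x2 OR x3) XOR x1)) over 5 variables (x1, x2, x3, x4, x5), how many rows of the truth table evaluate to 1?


Formula: (((x1 OR NOT x5) IMPLIES (x3 OR NOT x4)) XOR ((NOT x2 OR x3) XOR x1)) over 5 vars (32 rows)
Evaluate each row (x1, x2, x3, x4, x5 as bits, MSB first):
  row 0 [00000]: (((0 OR NOT 0) IMPLIES (0 OR NOT 0)) XOR ((NOT 0 OR 0) XOR 0)) -> 0
  row 1 [00001]: (((0 OR NOT 1) IMPLIES (0 OR NOT 0)) XOR ((NOT 0 OR 0) XOR 0)) -> 0
  row 2 [00010]: (((0 OR NOT 0) IMPLIES (0 OR NOT 1)) XOR ((NOT 0 OR 0) XOR 0)) -> 1
  row 3 [00011]: (((0 OR NOT 1) IMPLIES (0 OR NOT 1)) XOR ((NOT 0 OR 0) XOR 0)) -> 0
  row 4 [00100]: (((0 OR NOT 0) IMPLIES (1 OR NOT 0)) XOR ((NOT 0 OR 1) XOR 0)) -> 0
  row 5 [00101]: (((0 OR NOT 1) IMPLIES (1 OR NOT 0)) XOR ((NOT 0 OR 1) XOR 0)) -> 0
  row 6 [00110]: (((0 OR NOT 0) IMPLIES (1 OR NOT 1)) XOR ((NOT 0 OR 1) XOR 0)) -> 0
  row 7 [00111]: (((0 OR NOT 1) IMPLIES (1 OR NOT 1)) XOR ((NOT 0 OR 1) XOR 0)) -> 0
  row 8 [01000]: (((0 OR NOT 0) IMPLIES (0 OR NOT 0)) XOR ((NOT 1 OR 0) XOR 0)) -> 1
  row 9 [01001]: (((0 OR NOT 1) IMPLIES (0 OR NOT 0)) XOR ((NOT 1 OR 0) XOR 0)) -> 1
  row 10 [01010]: (((0 OR NOT 0) IMPLIES (0 OR NOT 1)) XOR ((NOT 1 OR 0) XOR 0)) -> 0
  row 11 [01011]: (((0 OR NOT 1) IMPLIES (0 OR NOT 1)) XOR ((NOT 1 OR 0) XOR 0)) -> 1
  row 12 [01100]: (((0 OR NOT 0) IMPLIES (1 OR NOT 0)) XOR ((NOT 1 OR 1) XOR 0)) -> 0
  row 13 [01101]: (((0 OR NOT 1) IMPLIES (1 OR NOT 0)) XOR ((NOT 1 OR 1) XOR 0)) -> 0
  row 14 [01110]: (((0 OR NOT 0) IMPLIES (1 OR NOT 1)) XOR ((NOT 1 OR 1) XOR 0)) -> 0
  row 15 [01111]: (((0 OR NOT 1) IMPLIES (1 OR NOT 1)) XOR ((NOT 1 OR 1) XOR 0)) -> 0
  row 16 [10000]: (((1 OR NOT 0) IMPLIES (0 OR NOT 0)) XOR ((NOT 0 OR 0) XOR 1)) -> 1
  row 17 [10001]: (((1 OR NOT 1) IMPLIES (0 OR NOT 0)) XOR ((NOT 0 OR 0) XOR 1)) -> 1
  row 18 [10010]: (((1 OR NOT 0) IMPLIES (0 OR NOT 1)) XOR ((NOT 0 OR 0) XOR 1)) -> 0
  row 19 [10011]: (((1 OR NOT 1) IMPLIES (0 OR NOT 1)) XOR ((NOT 0 OR 0) XOR 1)) -> 0
  row 20 [10100]: (((1 OR NOT 0) IMPLIES (1 OR NOT 0)) XOR ((NOT 0 OR 1) XOR 1)) -> 1
  row 21 [10101]: (((1 OR NOT 1) IMPLIES (1 OR NOT 0)) XOR ((NOT 0 OR 1) XOR 1)) -> 1
  row 22 [10110]: (((1 OR NOT 0) IMPLIES (1 OR NOT 1)) XOR ((NOT 0 OR 1) XOR 1)) -> 1
  row 23 [10111]: (((1 OR NOT 1) IMPLIES (1 OR NOT 1)) XOR ((NOT 0 OR 1) XOR 1)) -> 1
  row 24 [11000]: (((1 OR NOT 0) IMPLIES (0 OR NOT 0)) XOR ((NOT 1 OR 0) XOR 1)) -> 0
  row 25 [11001]: (((1 OR NOT 1) IMPLIES (0 OR NOT 0)) XOR ((NOT 1 OR 0) XOR 1)) -> 0
  row 26 [11010]: (((1 OR NOT 0) IMPLIES (0 OR NOT 1)) XOR ((NOT 1 OR 0) XOR 1)) -> 1
  row 27 [11011]: (((1 OR NOT 1) IMPLIES (0 OR NOT 1)) XOR ((NOT 1 OR 0) XOR 1)) -> 1
  row 28 [11100]: (((1 OR NOT 0) IMPLIES (1 OR NOT 0)) XOR ((NOT 1 OR 1) XOR 1)) -> 1
  row 29 [11101]: (((1 OR NOT 1) IMPLIES (1 OR NOT 0)) XOR ((NOT 1 OR 1) XOR 1)) -> 1
  row 30 [11110]: (((1 OR NOT 0) IMPLIES (1 OR NOT 1)) XOR ((NOT 1 OR 1) XOR 1)) -> 1
  row 31 [11111]: (((1 OR NOT 1) IMPLIES (1 OR NOT 1)) XOR ((NOT 1 OR 1) XOR 1)) -> 1
Full result column, 8 rows per line (x1,x2 fixed per line; x3,x4,x5 runs 000..111 left to right):
  rows 0-7 [x1,x2=00]: 00100000  (ones: 1)
  rows 8-15 [x1,x2=01]: 11010000  (ones: 3)
  rows 16-23 [x1,x2=10]: 11001111  (ones: 6)
  rows 24-31 [x1,x2=11]: 00111111  (ones: 6)
Count of 1-rows = 1+3+6+6 = 16

16


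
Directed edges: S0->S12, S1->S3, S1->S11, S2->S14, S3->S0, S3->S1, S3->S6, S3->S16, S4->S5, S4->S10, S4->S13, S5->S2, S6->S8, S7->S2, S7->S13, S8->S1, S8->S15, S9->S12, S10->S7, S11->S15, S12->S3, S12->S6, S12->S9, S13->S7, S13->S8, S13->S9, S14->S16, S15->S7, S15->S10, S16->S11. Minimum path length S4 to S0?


BFS layer-by-layer from S4:
  dist 0: {S4}
  dist 1: {S5, S10, S13}
  dist 2: {S2, S7, S8, S9}
  dist 3: {S1, S12, S14, S15}
  dist 4: {S3, S6, S11, S16}
  dist 5: {S0}
  -> S0 reached at distance 5
Shortest path length = 5

5


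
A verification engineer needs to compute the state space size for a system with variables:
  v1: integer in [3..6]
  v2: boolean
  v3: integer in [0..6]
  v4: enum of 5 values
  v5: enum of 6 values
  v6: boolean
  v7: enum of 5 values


State space = product of domain sizes of all variables.
Domain sizes:
  v1 (integer in [3..6]): 4
  v2 (boolean): 2
  v3 (integer in [0..6]): 7
  v4 (enum of 5 values): 5
  v5 (enum of 6 values): 6
  v6 (boolean): 2
  v7 (enum of 5 values): 5
Product = 4 * 2 * 7 * 5 * 6 * 2 * 5 = 16800

16800


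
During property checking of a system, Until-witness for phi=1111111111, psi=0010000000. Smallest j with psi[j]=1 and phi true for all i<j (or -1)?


(phi U psi) at 0: need smallest j with psi[j]=1 and phi[i]=1 for all i in [0,j).
Scan from step 0:
  step 0: phi=1, psi=0 -> continue
  step 1: phi=1, psi=0 -> continue
  step 2: psi=1 and phi held for [0,2) -> witness found
Witness step = 2

2


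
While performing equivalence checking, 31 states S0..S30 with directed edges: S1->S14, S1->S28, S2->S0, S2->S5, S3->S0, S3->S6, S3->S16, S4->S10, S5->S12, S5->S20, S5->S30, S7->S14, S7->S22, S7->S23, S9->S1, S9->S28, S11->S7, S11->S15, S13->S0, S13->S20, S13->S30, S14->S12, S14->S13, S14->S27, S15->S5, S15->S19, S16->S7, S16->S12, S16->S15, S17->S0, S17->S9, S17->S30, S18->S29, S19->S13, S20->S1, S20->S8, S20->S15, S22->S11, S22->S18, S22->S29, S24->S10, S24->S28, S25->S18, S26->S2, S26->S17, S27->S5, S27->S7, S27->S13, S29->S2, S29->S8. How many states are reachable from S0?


BFS from S0:
  layer 0: {S0}
Reachable set: {S0}
Count = 1

1


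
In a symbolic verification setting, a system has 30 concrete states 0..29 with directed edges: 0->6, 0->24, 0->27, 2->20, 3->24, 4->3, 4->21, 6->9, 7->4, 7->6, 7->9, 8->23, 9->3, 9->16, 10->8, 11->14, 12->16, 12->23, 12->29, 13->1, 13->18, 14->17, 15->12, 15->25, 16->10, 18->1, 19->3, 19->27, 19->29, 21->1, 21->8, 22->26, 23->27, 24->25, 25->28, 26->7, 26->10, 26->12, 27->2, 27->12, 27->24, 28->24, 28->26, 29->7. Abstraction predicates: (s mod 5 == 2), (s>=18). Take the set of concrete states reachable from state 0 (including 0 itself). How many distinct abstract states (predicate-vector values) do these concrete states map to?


BFS from 0:
Concrete reachable: {0, 1, 2, 3, 4, 6, 7, 8, 9, 10, 12, 16, 20, 21, 23, 24, 25, 26, 27, 28, 29}
Abstract via predicates (s mod 5 == 2), (s>=18):
  (0,0) <- {0, 1, 3, 4, 6, 8, 9, 10, 16}
  (0,1) <- {20, 21, 23, 24, 25, 26, 28, 29}
  (1,0) <- {2, 7, 12}
  (1,1) <- {27}
Distinct abstract states = 4

4


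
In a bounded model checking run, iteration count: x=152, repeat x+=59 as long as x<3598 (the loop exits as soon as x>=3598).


Step 1: x goes from 152 toward 3598 by 59; the body runs while x<3598, so iterations = ceil((bound-start)/step)
Step 2: Distance=3446
Step 3: ceil(3446/59)=59

59


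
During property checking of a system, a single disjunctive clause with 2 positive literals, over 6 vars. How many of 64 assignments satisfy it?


Step 1: Total=2^6=64
Step 2: Unsat when all 2 false: 2^4=16
Step 3: Sat=64-16=48

48


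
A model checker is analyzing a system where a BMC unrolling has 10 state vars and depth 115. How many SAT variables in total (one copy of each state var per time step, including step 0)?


BMC unrolls to depth k, creating one copy of each state var for steps 0..k.
Step count = 115 + 1 = 116 (steps 0 through 115)
Vars per step = 10
Total = 10 * 116 = 1160

1160


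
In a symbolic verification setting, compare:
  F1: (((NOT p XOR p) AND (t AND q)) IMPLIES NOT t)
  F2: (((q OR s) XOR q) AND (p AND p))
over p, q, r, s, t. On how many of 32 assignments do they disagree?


F1 = (((NOT p XOR p) AND (t AND q)) IMPLIES NOT t)
F2 = (((q OR s) XOR q) AND (p AND p))
Evaluate both on each of 32 rows (bits = p,q,r,s,t):
  row 0 [00000]: F1=1 F2=0 (differ) -> 1
  row 1 [00001]: F1=1 F2=0 (differ) -> 1
  row 2 [00010]: F1=1 F2=0 (differ) -> 1
  row 3 [00011]: F1=1 F2=0 (differ) -> 1
  row 4 [00100]: F1=1 F2=0 (differ) -> 1
  row 5 [00101]: F1=1 F2=0 (differ) -> 1
  row 6 [00110]: F1=1 F2=0 (differ) -> 1
  row 7 [00111]: F1=1 F2=0 (differ) -> 1
  row 8 [01000]: F1=1 F2=0 (differ) -> 1
  row 9 [01001]: F1=0 F2=0 -> 0
  row 10 [01010]: F1=1 F2=0 (differ) -> 1
  row 11 [01011]: F1=0 F2=0 -> 0
  row 12 [01100]: F1=1 F2=0 (differ) -> 1
  row 13 [01101]: F1=0 F2=0 -> 0
  row 14 [01110]: F1=1 F2=0 (differ) -> 1
  row 15 [01111]: F1=0 F2=0 -> 0
  row 16 [10000]: F1=1 F2=0 (differ) -> 1
  row 17 [10001]: F1=1 F2=0 (differ) -> 1
  row 18 [10010]: F1=1 F2=1 -> 0
  row 19 [10011]: F1=1 F2=1 -> 0
  row 20 [10100]: F1=1 F2=0 (differ) -> 1
  row 21 [10101]: F1=1 F2=0 (differ) -> 1
  row 22 [10110]: F1=1 F2=1 -> 0
  row 23 [10111]: F1=1 F2=1 -> 0
  row 24 [11000]: F1=1 F2=0 (differ) -> 1
  row 25 [11001]: F1=0 F2=0 -> 0
  row 26 [11010]: F1=1 F2=0 (differ) -> 1
  row 27 [11011]: F1=0 F2=0 -> 0
  row 28 [11100]: F1=1 F2=0 (differ) -> 1
  row 29 [11101]: F1=0 F2=0 -> 0
  row 30 [11110]: F1=1 F2=0 (differ) -> 1
  row 31 [11111]: F1=0 F2=0 -> 0
Full result column, 8 rows per line (p,q fixed per line; r,s,t runs 000..111 left to right):
  rows 0-7 [p,q=00]: 11111111  (ones: 8)
  rows 8-15 [p,q=01]: 10101010  (ones: 4)
  rows 16-23 [p,q=10]: 11001100  (ones: 4)
  rows 24-31 [p,q=11]: 10101010  (ones: 4)
Disagreements = 8+4+4+4 = 20

20


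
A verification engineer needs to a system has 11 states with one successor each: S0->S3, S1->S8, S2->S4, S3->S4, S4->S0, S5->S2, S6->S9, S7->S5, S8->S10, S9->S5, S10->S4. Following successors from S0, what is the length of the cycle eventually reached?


Trace from S0 until a state repeats:
  S0 -> S3 -> S4 -> S0
S0 first seen at step 0, revisited at step 3.
Cycle length = 3 - 0 = 3

3


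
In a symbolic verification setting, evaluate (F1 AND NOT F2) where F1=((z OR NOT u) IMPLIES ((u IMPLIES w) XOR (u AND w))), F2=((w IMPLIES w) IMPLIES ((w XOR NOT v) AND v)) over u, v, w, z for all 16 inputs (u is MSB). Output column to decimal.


F1 = ((z OR NOT u) IMPLIES ((u IMPLIES w) XOR (u AND w)))
F2 = ((w IMPLIES w) IMPLIES ((w XOR NOT v) AND v))
Counterexample to F1=>F2 is where F1=1 and F2=0.
Evaluate each row (bits = u,v,w,z, MSB first):
  row 0 [0000]: F1=1 F2=0 -> F1&~F2 -> 1
  row 1 [0001]: F1=1 F2=0 -> F1&~F2 -> 1
  row 2 [0010]: F1=1 F2=0 -> F1&~F2 -> 1
  row 3 [0011]: F1=1 F2=0 -> F1&~F2 -> 1
  row 4 [0100]: F1=1 F2=0 -> F1&~F2 -> 1
  row 5 [0101]: F1=1 F2=0 -> F1&~F2 -> 1
  row 6 [0110]: F1=1 F2=1 -> F1&~F2 -> 0
  row 7 [0111]: F1=1 F2=1 -> F1&~F2 -> 0
  row 8 [1000]: F1=1 F2=0 -> F1&~F2 -> 1
  row 9 [1001]: F1=0 F2=0 -> F1&~F2 -> 0
  row 10 [1010]: F1=1 F2=0 -> F1&~F2 -> 1
  row 11 [1011]: F1=0 F2=0 -> F1&~F2 -> 0
  row 12 [1100]: F1=1 F2=0 -> F1&~F2 -> 1
  row 13 [1101]: F1=0 F2=0 -> F1&~F2 -> 0
  row 14 [1110]: F1=1 F2=1 -> F1&~F2 -> 0
  row 15 [1111]: F1=0 F2=1 -> F1&~F2 -> 0
Full result column, 4 rows per line (u,v fixed per line; w,z runs 00..11 left to right):
  rows 0-3 [u,v=00]: 1111  = hex F
  rows 4-7 [u,v=01]: 1100  = hex C
  rows 8-11 [u,v=10]: 1010  = hex A
  rows 12-15 [u,v=11]: 1000  = hex 8
Counterexample vector (row 0 .. row 15) = 1111110010101000
Output column grouped in 4s = 1111 1100 1010 1000 = 0xFCA8
Convert to decimal digit by digit (value = value*16 + digit):
  F -> 15
  15*16 + 12 (C) = 252
  252*16 + 10 (A) = 4042
  4042*16 + 8 = 64680
Decimal = 64680

64680


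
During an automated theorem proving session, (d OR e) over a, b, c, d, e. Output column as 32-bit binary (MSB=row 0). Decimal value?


Formula: (d OR e) over a, b, c, d, e (32 rows)
Evaluate each row (bits = a,b,c,d,e, MSB first):
  row 0 [00000]: (0 OR 0) -> 0
  row 1 [00001]: (0 OR 1) -> 1
  row 2 [00010]: (1 OR 0) -> 1
  row 3 [00011]: (1 OR 1) -> 1
  row 4 [00100]: (0 OR 0) -> 0
  row 5 [00101]: (0 OR 1) -> 1
  row 6 [00110]: (1 OR 0) -> 1
  row 7 [00111]: (1 OR 1) -> 1
  row 8 [01000]: (0 OR 0) -> 0
  row 9 [01001]: (0 OR 1) -> 1
  row 10 [01010]: (1 OR 0) -> 1
  row 11 [01011]: (1 OR 1) -> 1
  row 12 [01100]: (0 OR 0) -> 0
  row 13 [01101]: (0 OR 1) -> 1
  row 14 [01110]: (1 OR 0) -> 1
  row 15 [01111]: (1 OR 1) -> 1
  row 16 [10000]: (0 OR 0) -> 0
  row 17 [10001]: (0 OR 1) -> 1
  row 18 [10010]: (1 OR 0) -> 1
  row 19 [10011]: (1 OR 1) -> 1
  row 20 [10100]: (0 OR 0) -> 0
  row 21 [10101]: (0 OR 1) -> 1
  row 22 [10110]: (1 OR 0) -> 1
  row 23 [10111]: (1 OR 1) -> 1
  row 24 [11000]: (0 OR 0) -> 0
  row 25 [11001]: (0 OR 1) -> 1
  row 26 [11010]: (1 OR 0) -> 1
  row 27 [11011]: (1 OR 1) -> 1
  row 28 [11100]: (0 OR 0) -> 0
  row 29 [11101]: (0 OR 1) -> 1
  row 30 [11110]: (1 OR 0) -> 1
  row 31 [11111]: (1 OR 1) -> 1
Full result column, 4 rows per line (a,b,c fixed per line; d,e runs 00..11 left to right):
  rows 0-3 [a,b,c=000]: 0111  = hex 7
  rows 4-7 [a,b,c=001]: 0111  = hex 7
  rows 8-11 [a,b,c=010]: 0111  = hex 7
  rows 12-15 [a,b,c=011]: 0111  = hex 7
  rows 16-19 [a,b,c=100]: 0111  = hex 7
  rows 20-23 [a,b,c=101]: 0111  = hex 7
  rows 24-27 [a,b,c=110]: 0111  = hex 7
  rows 28-31 [a,b,c=111]: 0111  = hex 7
Output column (row 0 .. row 31) = 01110111011101110111011101110111
Output column grouped in 4s = 0111 0111 0111 0111 0111 0111 0111 0111 = 0x77777777
Convert to decimal digit by digit (value = value*16 + digit):
  7 -> 7
  7*16 + 7 = 119
  119*16 + 7 = 1911
  1911*16 + 7 = 30583
  30583*16 + 7 = 489335
  489335*16 + 7 = 7829367
  7829367*16 + 7 = 125269879
  125269879*16 + 7 = 2004318071
Decimal = 2004318071

2004318071


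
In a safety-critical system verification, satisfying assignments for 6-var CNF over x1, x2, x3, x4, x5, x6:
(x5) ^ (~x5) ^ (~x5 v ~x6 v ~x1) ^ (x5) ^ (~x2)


CNF with 5 clauses over 6 vars (64 assignments).
An assignment satisfies CNF iff every clause has >=1 true literal.
Check each row (bits = x1,x2,x3,x4,x5,x6; clause T/F shown):
  row 0 [000000]: clauses=FTTFT -> 0
  row 1 [000001]: clauses=FTTFT -> 0
  row 2 [000010]: clauses=TFTTT -> 0
  row 3 [000011]: clauses=TFTTT -> 0
  row 4 [000100]: clauses=FTTFT -> 0
  (every remaining row is evaluated the same way; all 64 results are listed next)
Full result column, 8 rows per line (x1,x2,x3 fixed per line; x4,x5,x6 runs 000..111 left to right):
  rows 0-7 [x1,x2,x3=000]: 00000000  (ones: 0)
  rows 8-15 [x1,x2,x3=001]: 00000000  (ones: 0)
  rows 16-23 [x1,x2,x3=010]: 00000000  (ones: 0)
  rows 24-31 [x1,x2,x3=011]: 00000000  (ones: 0)
  rows 32-39 [x1,x2,x3=100]: 00000000  (ones: 0)
  rows 40-47 [x1,x2,x3=101]: 00000000  (ones: 0)
  rows 48-55 [x1,x2,x3=110]: 00000000  (ones: 0)
  rows 56-63 [x1,x2,x3=111]: 00000000  (ones: 0)
Satisfying assignments = 0+0+0+0+0+0+0+0 = 0

0


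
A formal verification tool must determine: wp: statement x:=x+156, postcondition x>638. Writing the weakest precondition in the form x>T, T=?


Formula: wp(x:=E, P) = P[E/x] (substitute E for x in postcondition)
Step 1: Postcondition: x>638
Step 2: Substitute x+156 for x: x+156>638
Step 3: Solve for x: x > 638-156 = 482

482


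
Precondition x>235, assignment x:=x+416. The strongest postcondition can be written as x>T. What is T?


Formula: sp(P, x:=E) = exists old_x. (x = E[old_x/x]) AND P[old_x/x] (old_x is the value of x before the assignment; eliminate old_x by solving x = E[old_x/x] for old_x)
Step 1: Precondition P: x>235, i.e. old_x > 235
Step 2: Assignment gives x = old_x + 416, so old_x = x - 416
Step 3: Substitute into P: x - 416 > 235
Step 4: Simplify: x > 235+416 = 651

651


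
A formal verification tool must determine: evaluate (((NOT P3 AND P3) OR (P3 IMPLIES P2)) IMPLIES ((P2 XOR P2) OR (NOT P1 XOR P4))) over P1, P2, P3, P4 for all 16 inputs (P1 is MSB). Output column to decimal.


Formula: (((NOT P3 AND P3) OR (P3 IMPLIES P2)) IMPLIES ((P2 XOR P2) OR (NOT P1 XOR P4))) over P1, P2, P3, P4 (16 rows)
Evaluate each row (bits = P1,P2,P3,P4, MSB first):
  row 0 [0000]: (((NOT 0 AND 0) OR (0 IMPLIES 0)) IMPLIES ((0 XOR 0) OR (NOT 0 XOR 0))) -> 1
  row 1 [0001]: (((NOT 0 AND 0) OR (0 IMPLIES 0)) IMPLIES ((0 XOR 0) OR (NOT 0 XOR 1))) -> 0
  row 2 [0010]: (((NOT 1 AND 1) OR (1 IMPLIES 0)) IMPLIES ((0 XOR 0) OR (NOT 0 XOR 0))) -> 1
  row 3 [0011]: (((NOT 1 AND 1) OR (1 IMPLIES 0)) IMPLIES ((0 XOR 0) OR (NOT 0 XOR 1))) -> 1
  row 4 [0100]: (((NOT 0 AND 0) OR (0 IMPLIES 1)) IMPLIES ((1 XOR 1) OR (NOT 0 XOR 0))) -> 1
  row 5 [0101]: (((NOT 0 AND 0) OR (0 IMPLIES 1)) IMPLIES ((1 XOR 1) OR (NOT 0 XOR 1))) -> 0
  row 6 [0110]: (((NOT 1 AND 1) OR (1 IMPLIES 1)) IMPLIES ((1 XOR 1) OR (NOT 0 XOR 0))) -> 1
  row 7 [0111]: (((NOT 1 AND 1) OR (1 IMPLIES 1)) IMPLIES ((1 XOR 1) OR (NOT 0 XOR 1))) -> 0
  row 8 [1000]: (((NOT 0 AND 0) OR (0 IMPLIES 0)) IMPLIES ((0 XOR 0) OR (NOT 1 XOR 0))) -> 0
  row 9 [1001]: (((NOT 0 AND 0) OR (0 IMPLIES 0)) IMPLIES ((0 XOR 0) OR (NOT 1 XOR 1))) -> 1
  row 10 [1010]: (((NOT 1 AND 1) OR (1 IMPLIES 0)) IMPLIES ((0 XOR 0) OR (NOT 1 XOR 0))) -> 1
  row 11 [1011]: (((NOT 1 AND 1) OR (1 IMPLIES 0)) IMPLIES ((0 XOR 0) OR (NOT 1 XOR 1))) -> 1
  row 12 [1100]: (((NOT 0 AND 0) OR (0 IMPLIES 1)) IMPLIES ((1 XOR 1) OR (NOT 1 XOR 0))) -> 0
  row 13 [1101]: (((NOT 0 AND 0) OR (0 IMPLIES 1)) IMPLIES ((1 XOR 1) OR (NOT 1 XOR 1))) -> 1
  row 14 [1110]: (((NOT 1 AND 1) OR (1 IMPLIES 1)) IMPLIES ((1 XOR 1) OR (NOT 1 XOR 0))) -> 0
  row 15 [1111]: (((NOT 1 AND 1) OR (1 IMPLIES 1)) IMPLIES ((1 XOR 1) OR (NOT 1 XOR 1))) -> 1
Full result column, 4 rows per line (P1,P2 fixed per line; P3,P4 runs 00..11 left to right):
  rows 0-3 [P1,P2=00]: 1011  = hex B
  rows 4-7 [P1,P2=01]: 1010  = hex A
  rows 8-11 [P1,P2=10]: 0111  = hex 7
  rows 12-15 [P1,P2=11]: 0101  = hex 5
Output column (row 0 .. row 15) = 1011101001110101
Output column grouped in 4s = 1011 1010 0111 0101 = 0xBA75
Convert to decimal digit by digit (value = value*16 + digit):
  B -> 11
  11*16 + 10 (A) = 186
  186*16 + 7 = 2983
  2983*16 + 5 = 47733
Decimal = 47733

47733


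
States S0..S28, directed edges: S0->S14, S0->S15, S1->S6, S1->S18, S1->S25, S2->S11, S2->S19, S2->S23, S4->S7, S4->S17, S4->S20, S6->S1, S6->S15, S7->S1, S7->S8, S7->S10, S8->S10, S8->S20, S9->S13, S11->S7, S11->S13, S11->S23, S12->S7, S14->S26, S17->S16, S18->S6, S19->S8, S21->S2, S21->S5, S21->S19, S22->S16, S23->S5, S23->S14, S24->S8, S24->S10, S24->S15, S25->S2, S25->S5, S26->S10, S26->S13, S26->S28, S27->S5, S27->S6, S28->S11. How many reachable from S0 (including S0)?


BFS from S0:
  layer 0: {S0}
  layer 1: {S14, S15}
  layer 2: {S26}
  layer 3: {S10, S13, S28}
  layer 4: {S11}
  layer 5: {S7, S23}
  layer 6: {S1, S5, S8}
  layer 7: {S6, S18, S20, S25}
  layer 8: {S2}
  layer 9: {S19}
Reachable set: {S0, S1, S2, S5, S6, S7, S8, S10, S11, S13, S14, S15, S18, S19, S20, S23, S25, S26, S28}
Count = 19

19


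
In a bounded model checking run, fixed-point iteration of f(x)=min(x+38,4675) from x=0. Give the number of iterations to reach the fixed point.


Step 1: x=0, cap=4675, increment=38
Step 2: x grows by 38 each step until capped at 4675; fixed point is x=4675
Step 3: iterations = ceil(4675/38) = 124

124


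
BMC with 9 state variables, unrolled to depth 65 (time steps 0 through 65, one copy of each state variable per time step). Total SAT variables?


BMC unrolls to depth k, creating one copy of each state var for steps 0..k.
Step count = 65 + 1 = 66 (steps 0 through 65)
Vars per step = 9
Total = 9 * 66 = 594

594


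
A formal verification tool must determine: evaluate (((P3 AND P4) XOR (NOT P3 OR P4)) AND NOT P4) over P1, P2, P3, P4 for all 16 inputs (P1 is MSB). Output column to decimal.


Formula: (((P3 AND P4) XOR (NOT P3 OR P4)) AND NOT P4) over P1, P2, P3, P4 (16 rows)
Evaluate each row (bits = P1,P2,P3,P4, MSB first):
  row 0 [0000]: (((0 AND 0) XOR (NOT 0 OR 0)) AND NOT 0) -> 1
  row 1 [0001]: (((0 AND 1) XOR (NOT 0 OR 1)) AND NOT 1) -> 0
  row 2 [0010]: (((1 AND 0) XOR (NOT 1 OR 0)) AND NOT 0) -> 0
  row 3 [0011]: (((1 AND 1) XOR (NOT 1 OR 1)) AND NOT 1) -> 0
  row 4 [0100]: (((0 AND 0) XOR (NOT 0 OR 0)) AND NOT 0) -> 1
  row 5 [0101]: (((0 AND 1) XOR (NOT 0 OR 1)) AND NOT 1) -> 0
  row 6 [0110]: (((1 AND 0) XOR (NOT 1 OR 0)) AND NOT 0) -> 0
  row 7 [0111]: (((1 AND 1) XOR (NOT 1 OR 1)) AND NOT 1) -> 0
  row 8 [1000]: (((0 AND 0) XOR (NOT 0 OR 0)) AND NOT 0) -> 1
  row 9 [1001]: (((0 AND 1) XOR (NOT 0 OR 1)) AND NOT 1) -> 0
  row 10 [1010]: (((1 AND 0) XOR (NOT 1 OR 0)) AND NOT 0) -> 0
  row 11 [1011]: (((1 AND 1) XOR (NOT 1 OR 1)) AND NOT 1) -> 0
  row 12 [1100]: (((0 AND 0) XOR (NOT 0 OR 0)) AND NOT 0) -> 1
  row 13 [1101]: (((0 AND 1) XOR (NOT 0 OR 1)) AND NOT 1) -> 0
  row 14 [1110]: (((1 AND 0) XOR (NOT 1 OR 0)) AND NOT 0) -> 0
  row 15 [1111]: (((1 AND 1) XOR (NOT 1 OR 1)) AND NOT 1) -> 0
Full result column, 4 rows per line (P1,P2 fixed per line; P3,P4 runs 00..11 left to right):
  rows 0-3 [P1,P2=00]: 1000  = hex 8
  rows 4-7 [P1,P2=01]: 1000  = hex 8
  rows 8-11 [P1,P2=10]: 1000  = hex 8
  rows 12-15 [P1,P2=11]: 1000  = hex 8
Output column (row 0 .. row 15) = 1000100010001000
Output column grouped in 4s = 1000 1000 1000 1000 = 0x8888
Convert to decimal digit by digit (value = value*16 + digit):
  8 -> 8
  8*16 + 8 = 136
  136*16 + 8 = 2184
  2184*16 + 8 = 34952
Decimal = 34952

34952


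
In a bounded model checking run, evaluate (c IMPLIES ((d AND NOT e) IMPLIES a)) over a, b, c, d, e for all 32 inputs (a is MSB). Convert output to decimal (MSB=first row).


Formula: (c IMPLIES ((d AND NOT e) IMPLIES a)) over a, b, c, d, e (32 rows)
Evaluate each row (bits = a,b,c,d,e, MSB first):
  row 0 [00000]: (0 IMPLIES ((0 AND NOT 0) IMPLIES 0)) -> 1
  row 1 [00001]: (0 IMPLIES ((0 AND NOT 1) IMPLIES 0)) -> 1
  row 2 [00010]: (0 IMPLIES ((1 AND NOT 0) IMPLIES 0)) -> 1
  row 3 [00011]: (0 IMPLIES ((1 AND NOT 1) IMPLIES 0)) -> 1
  row 4 [00100]: (1 IMPLIES ((0 AND NOT 0) IMPLIES 0)) -> 1
  row 5 [00101]: (1 IMPLIES ((0 AND NOT 1) IMPLIES 0)) -> 1
  row 6 [00110]: (1 IMPLIES ((1 AND NOT 0) IMPLIES 0)) -> 0
  row 7 [00111]: (1 IMPLIES ((1 AND NOT 1) IMPLIES 0)) -> 1
  row 8 [01000]: (0 IMPLIES ((0 AND NOT 0) IMPLIES 0)) -> 1
  row 9 [01001]: (0 IMPLIES ((0 AND NOT 1) IMPLIES 0)) -> 1
  row 10 [01010]: (0 IMPLIES ((1 AND NOT 0) IMPLIES 0)) -> 1
  row 11 [01011]: (0 IMPLIES ((1 AND NOT 1) IMPLIES 0)) -> 1
  row 12 [01100]: (1 IMPLIES ((0 AND NOT 0) IMPLIES 0)) -> 1
  row 13 [01101]: (1 IMPLIES ((0 AND NOT 1) IMPLIES 0)) -> 1
  row 14 [01110]: (1 IMPLIES ((1 AND NOT 0) IMPLIES 0)) -> 0
  row 15 [01111]: (1 IMPLIES ((1 AND NOT 1) IMPLIES 0)) -> 1
  row 16 [10000]: (0 IMPLIES ((0 AND NOT 0) IMPLIES 1)) -> 1
  row 17 [10001]: (0 IMPLIES ((0 AND NOT 1) IMPLIES 1)) -> 1
  row 18 [10010]: (0 IMPLIES ((1 AND NOT 0) IMPLIES 1)) -> 1
  row 19 [10011]: (0 IMPLIES ((1 AND NOT 1) IMPLIES 1)) -> 1
  row 20 [10100]: (1 IMPLIES ((0 AND NOT 0) IMPLIES 1)) -> 1
  row 21 [10101]: (1 IMPLIES ((0 AND NOT 1) IMPLIES 1)) -> 1
  row 22 [10110]: (1 IMPLIES ((1 AND NOT 0) IMPLIES 1)) -> 1
  row 23 [10111]: (1 IMPLIES ((1 AND NOT 1) IMPLIES 1)) -> 1
  row 24 [11000]: (0 IMPLIES ((0 AND NOT 0) IMPLIES 1)) -> 1
  row 25 [11001]: (0 IMPLIES ((0 AND NOT 1) IMPLIES 1)) -> 1
  row 26 [11010]: (0 IMPLIES ((1 AND NOT 0) IMPLIES 1)) -> 1
  row 27 [11011]: (0 IMPLIES ((1 AND NOT 1) IMPLIES 1)) -> 1
  row 28 [11100]: (1 IMPLIES ((0 AND NOT 0) IMPLIES 1)) -> 1
  row 29 [11101]: (1 IMPLIES ((0 AND NOT 1) IMPLIES 1)) -> 1
  row 30 [11110]: (1 IMPLIES ((1 AND NOT 0) IMPLIES 1)) -> 1
  row 31 [11111]: (1 IMPLIES ((1 AND NOT 1) IMPLIES 1)) -> 1
Full result column, 4 rows per line (a,b,c fixed per line; d,e runs 00..11 left to right):
  rows 0-3 [a,b,c=000]: 1111  = hex F
  rows 4-7 [a,b,c=001]: 1101  = hex D
  rows 8-11 [a,b,c=010]: 1111  = hex F
  rows 12-15 [a,b,c=011]: 1101  = hex D
  rows 16-19 [a,b,c=100]: 1111  = hex F
  rows 20-23 [a,b,c=101]: 1111  = hex F
  rows 24-27 [a,b,c=110]: 1111  = hex F
  rows 28-31 [a,b,c=111]: 1111  = hex F
Output column (row 0 .. row 31) = 11111101111111011111111111111111
Output column grouped in 4s = 1111 1101 1111 1101 1111 1111 1111 1111 = 0xFDFDFFFF
Convert to decimal digit by digit (value = value*16 + digit):
  F -> 15
  15*16 + 13 (D) = 253
  253*16 + 15 (F) = 4063
  4063*16 + 13 (D) = 65021
  65021*16 + 15 (F) = 1040351
  1040351*16 + 15 (F) = 16645631
  16645631*16 + 15 (F) = 266330111
  266330111*16 + 15 (F) = 4261281791
Decimal = 4261281791

4261281791


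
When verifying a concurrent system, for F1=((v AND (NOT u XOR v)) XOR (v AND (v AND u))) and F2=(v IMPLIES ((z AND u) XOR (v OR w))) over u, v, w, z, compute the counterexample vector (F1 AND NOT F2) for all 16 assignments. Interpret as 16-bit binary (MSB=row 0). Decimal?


F1 = ((v AND (NOT u XOR v)) XOR (v AND (v AND u)))
F2 = (v IMPLIES ((z AND u) XOR (v OR w)))
Counterexample to F1=>F2 is where F1=1 and F2=0.
Evaluate each row (bits = u,v,w,z, MSB first):
  row 0 [0000]: F1=0 F2=1 -> F1&~F2 -> 0
  row 1 [0001]: F1=0 F2=1 -> F1&~F2 -> 0
  row 2 [0010]: F1=0 F2=1 -> F1&~F2 -> 0
  row 3 [0011]: F1=0 F2=1 -> F1&~F2 -> 0
  row 4 [0100]: F1=0 F2=1 -> F1&~F2 -> 0
  row 5 [0101]: F1=0 F2=1 -> F1&~F2 -> 0
  row 6 [0110]: F1=0 F2=1 -> F1&~F2 -> 0
  row 7 [0111]: F1=0 F2=1 -> F1&~F2 -> 0
  row 8 [1000]: F1=0 F2=1 -> F1&~F2 -> 0
  row 9 [1001]: F1=0 F2=1 -> F1&~F2 -> 0
  row 10 [1010]: F1=0 F2=1 -> F1&~F2 -> 0
  row 11 [1011]: F1=0 F2=1 -> F1&~F2 -> 0
  row 12 [1100]: F1=0 F2=1 -> F1&~F2 -> 0
  row 13 [1101]: F1=0 F2=0 -> F1&~F2 -> 0
  row 14 [1110]: F1=0 F2=1 -> F1&~F2 -> 0
  row 15 [1111]: F1=0 F2=0 -> F1&~F2 -> 0
Full result column, 4 rows per line (u,v fixed per line; w,z runs 00..11 left to right):
  rows 0-3 [u,v=00]: 0000  = hex 0
  rows 4-7 [u,v=01]: 0000  = hex 0
  rows 8-11 [u,v=10]: 0000  = hex 0
  rows 12-15 [u,v=11]: 0000  = hex 0
Counterexample vector (row 0 .. row 15) = 0000000000000000
Output column grouped in 4s = 0000 0000 0000 0000 = 0x0000
Convert to decimal digit by digit (value = value*16 + digit):
  0 -> 0
  0*16 + 0 = 0
  0*16 + 0 = 0
  0*16 + 0 = 0
Decimal = 0

0


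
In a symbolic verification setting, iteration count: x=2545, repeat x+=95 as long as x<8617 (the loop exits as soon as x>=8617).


Step 1: x goes from 2545 toward 8617 by 95; the body runs while x<8617, so iterations = ceil((bound-start)/step)
Step 2: Distance=6072
Step 3: ceil(6072/95)=64

64


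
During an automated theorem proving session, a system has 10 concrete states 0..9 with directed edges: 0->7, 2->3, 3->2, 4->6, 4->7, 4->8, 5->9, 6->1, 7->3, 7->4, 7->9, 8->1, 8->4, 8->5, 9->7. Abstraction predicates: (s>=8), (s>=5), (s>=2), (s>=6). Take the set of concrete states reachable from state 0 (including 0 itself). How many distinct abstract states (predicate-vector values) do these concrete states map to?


BFS from 0:
Concrete reachable: {0, 1, 2, 3, 4, 5, 6, 7, 8, 9}
Abstract via predicates (s>=8), (s>=5), (s>=2), (s>=6):
  (0,0,0,0) <- {0, 1}
  (0,0,1,0) <- {2, 3, 4}
  (0,1,1,0) <- {5}
  (0,1,1,1) <- {6, 7}
  (1,1,1,1) <- {8, 9}
Distinct abstract states = 5

5


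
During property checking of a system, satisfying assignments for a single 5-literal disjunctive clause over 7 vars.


Step 1: Total=2^7=128
Step 2: Unsat when all 5 false: 2^2=4
Step 3: Sat=128-4=124

124


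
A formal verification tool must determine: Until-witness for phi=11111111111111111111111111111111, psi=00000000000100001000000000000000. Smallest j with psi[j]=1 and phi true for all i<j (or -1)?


(phi U psi) at 0: need smallest j with psi[j]=1 and phi[i]=1 for all i in [0,j).
Scan from step 0:
  step 0: phi=1, psi=0 -> continue
  step 1: phi=1, psi=0 -> continue
  step 2: phi=1, psi=0 -> continue
  step 3: phi=1, psi=0 -> continue
  step 11: psi=1 and phi held for [0,11) -> witness found
Witness step = 11

11


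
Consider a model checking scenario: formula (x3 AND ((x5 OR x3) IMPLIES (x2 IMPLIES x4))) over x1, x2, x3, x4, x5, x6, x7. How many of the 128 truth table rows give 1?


Formula: (x3 AND ((x5 OR x3) IMPLIES (x2 IMPLIES x4))) over 7 vars (128 rows)
Evaluate each row (x1, x2, x3, x4, x5, x6, x7 as bits, MSB first):
  row 0 [0000000]: (0 AND ((0 OR 0) IMPLIES (0 IMPLIES 0))) -> 0
  row 1 [0000001]: (0 AND ((0 OR 0) IMPLIES (0 IMPLIES 0))) -> 0
  row 2 [0000010]: (0 AND ((0 OR 0) IMPLIES (0 IMPLIES 0))) -> 0
  row 3 [0000011]: (0 AND ((0 OR 0) IMPLIES (0 IMPLIES 0))) -> 0
  row 4 [0000100]: (0 AND ((1 OR 0) IMPLIES (0 IMPLIES 0))) -> 0
  (every remaining row is evaluated the same way; all 128 results are listed next)
Full result column, 8 rows per line (x1,x2,x3,x4 fixed per line; x5,x6,x7 runs 000..111 left to right):
  rows 0-7 [x1,x2,x3,x4=0000]: 00000000  (ones: 0)
  rows 8-15 [x1,x2,x3,x4=0001]: 00000000  (ones: 0)
  rows 16-23 [x1,x2,x3,x4=0010]: 11111111  (ones: 8)
  rows 24-31 [x1,x2,x3,x4=0011]: 11111111  (ones: 8)
  rows 32-39 [x1,x2,x3,x4=0100]: 00000000  (ones: 0)
  rows 40-47 [x1,x2,x3,x4=0101]: 00000000  (ones: 0)
  rows 48-55 [x1,x2,x3,x4=0110]: 00000000  (ones: 0)
  rows 56-63 [x1,x2,x3,x4=0111]: 11111111  (ones: 8)
  rows 64-71 [x1,x2,x3,x4=1000]: 00000000  (ones: 0)
  rows 72-79 [x1,x2,x3,x4=1001]: 00000000  (ones: 0)
  rows 80-87 [x1,x2,x3,x4=1010]: 11111111  (ones: 8)
  rows 88-95 [x1,x2,x3,x4=1011]: 11111111  (ones: 8)
  rows 96-103 [x1,x2,x3,x4=1100]: 00000000  (ones: 0)
  rows 104-111 [x1,x2,x3,x4=1101]: 00000000  (ones: 0)
  rows 112-119 [x1,x2,x3,x4=1110]: 00000000  (ones: 0)
  rows 120-127 [x1,x2,x3,x4=1111]: 11111111  (ones: 8)
Count of 1-rows = 0+0+8+8+0+0+0+8+0+0+8+8+0+0+0+8 = 48

48


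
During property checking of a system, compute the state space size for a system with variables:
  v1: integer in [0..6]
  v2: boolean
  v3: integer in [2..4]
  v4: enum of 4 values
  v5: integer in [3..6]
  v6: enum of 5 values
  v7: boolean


State space = product of domain sizes of all variables.
Domain sizes:
  v1 (integer in [0..6]): 7
  v2 (boolean): 2
  v3 (integer in [2..4]): 3
  v4 (enum of 4 values): 4
  v5 (integer in [3..6]): 4
  v6 (enum of 5 values): 5
  v7 (boolean): 2
Product = 7 * 2 * 3 * 4 * 4 * 5 * 2 = 6720

6720


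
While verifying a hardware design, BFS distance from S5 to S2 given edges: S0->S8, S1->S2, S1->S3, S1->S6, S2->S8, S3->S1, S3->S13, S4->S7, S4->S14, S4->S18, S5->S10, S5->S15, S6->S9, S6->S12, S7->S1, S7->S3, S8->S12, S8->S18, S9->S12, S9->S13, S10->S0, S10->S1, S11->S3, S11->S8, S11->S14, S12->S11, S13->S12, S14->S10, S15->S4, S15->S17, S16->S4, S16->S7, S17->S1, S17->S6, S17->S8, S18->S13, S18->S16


BFS layer-by-layer from S5:
  dist 0: {S5}
  dist 1: {S10, S15}
  dist 2: {S0, S1, S4, S17}
  dist 3: {S2, S3, S6, S7, S8, S14, S18}
  -> S2 reached at distance 3
Shortest path length = 3

3


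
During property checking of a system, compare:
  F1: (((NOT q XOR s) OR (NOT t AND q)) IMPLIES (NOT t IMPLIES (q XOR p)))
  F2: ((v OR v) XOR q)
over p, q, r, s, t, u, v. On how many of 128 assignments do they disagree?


F1 = (((NOT q XOR s) OR (NOT t AND q)) IMPLIES (NOT t IMPLIES (q XOR p)))
F2 = ((v OR v) XOR q)
Evaluate both on each of 128 rows (bits = p,q,r,s,t,u,v):
  row 0 [0000000]: F1=0 F2=0 -> 0
  row 1 [0000001]: F1=0 F2=1 (differ) -> 1
  row 2 [0000010]: F1=0 F2=0 -> 0
  row 3 [0000011]: F1=0 F2=1 (differ) -> 1
  row 4 [0000100]: F1=1 F2=0 (differ) -> 1
  (every remaining row is evaluated the same way; all 128 results are listed next)
Full result column, 8 rows per line (p,q,r,s fixed per line; t,u,v runs 000..111 left to right):
  rows 0-7 [p,q,r,s=0000]: 01011010  (ones: 4)
  rows 8-15 [p,q,r,s=0001]: 10101010  (ones: 4)
  rows 16-23 [p,q,r,s=0010]: 01011010  (ones: 4)
  rows 24-31 [p,q,r,s=0011]: 10101010  (ones: 4)
  rows 32-39 [p,q,r,s=0100]: 01010101  (ones: 4)
  rows 40-47 [p,q,r,s=0101]: 01010101  (ones: 4)
  rows 48-55 [p,q,r,s=0110]: 01010101  (ones: 4)
  rows 56-63 [p,q,r,s=0111]: 01010101  (ones: 4)
  rows 64-71 [p,q,r,s=1000]: 10101010  (ones: 4)
  rows 72-79 [p,q,r,s=1001]: 10101010  (ones: 4)
  rows 80-87 [p,q,r,s=1010]: 10101010  (ones: 4)
  rows 88-95 [p,q,r,s=1011]: 10101010  (ones: 4)
  rows 96-103 [p,q,r,s=1100]: 10100101  (ones: 4)
  rows 104-111 [p,q,r,s=1101]: 10100101  (ones: 4)
  rows 112-119 [p,q,r,s=1110]: 10100101  (ones: 4)
  rows 120-127 [p,q,r,s=1111]: 10100101  (ones: 4)
Disagreements = 4+4+4+4+4+4+4+4+4+4+4+4+4+4+4+4 = 64

64


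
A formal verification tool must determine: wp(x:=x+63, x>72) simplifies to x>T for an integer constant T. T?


Formula: wp(x:=E, P) = P[E/x] (substitute E for x in postcondition)
Step 1: Postcondition: x>72
Step 2: Substitute x+63 for x: x+63>72
Step 3: Solve for x: x > 72-63 = 9

9


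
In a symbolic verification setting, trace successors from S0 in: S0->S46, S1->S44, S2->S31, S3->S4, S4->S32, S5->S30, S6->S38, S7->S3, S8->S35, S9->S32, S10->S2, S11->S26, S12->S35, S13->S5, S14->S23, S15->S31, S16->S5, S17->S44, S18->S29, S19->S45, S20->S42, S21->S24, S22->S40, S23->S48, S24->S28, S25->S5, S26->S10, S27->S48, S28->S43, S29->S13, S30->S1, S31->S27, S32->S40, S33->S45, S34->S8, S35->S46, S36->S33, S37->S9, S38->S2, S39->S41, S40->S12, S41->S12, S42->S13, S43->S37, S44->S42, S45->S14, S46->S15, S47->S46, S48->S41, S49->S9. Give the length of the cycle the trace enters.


Trace from S0 until a state repeats:
  S0 -> S46 -> S15 -> S31 -> S27 -> S48 -> S41 -> S12 -> S35 -> S46
S46 first seen at step 1, revisited at step 9.
Cycle length = 9 - 1 = 8

8


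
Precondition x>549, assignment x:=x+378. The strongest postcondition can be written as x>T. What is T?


Formula: sp(P, x:=E) = exists old_x. (x = E[old_x/x]) AND P[old_x/x] (old_x is the value of x before the assignment; eliminate old_x by solving x = E[old_x/x] for old_x)
Step 1: Precondition P: x>549, i.e. old_x > 549
Step 2: Assignment gives x = old_x + 378, so old_x = x - 378
Step 3: Substitute into P: x - 378 > 549
Step 4: Simplify: x > 549+378 = 927

927


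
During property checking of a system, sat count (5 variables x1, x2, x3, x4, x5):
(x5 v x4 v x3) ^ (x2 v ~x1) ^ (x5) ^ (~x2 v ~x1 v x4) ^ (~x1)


CNF with 5 clauses over 5 vars (32 assignments).
An assignment satisfies CNF iff every clause has >=1 true literal.
Check each row (bits = x1,x2,x3,x4,x5; clause T/F shown):
  row 0 [00000]: clauses=FTFTT -> 0
  row 1 [00001]: clauses=TTTTT -> 1
  row 2 [00010]: clauses=TTFTT -> 0
  row 3 [00011]: clauses=TTTTT -> 1
  row 4 [00100]: clauses=TTFTT -> 0
  row 5 [00101]: clauses=TTTTT -> 1
  row 6 [00110]: clauses=TTFTT -> 0
  row 7 [00111]: clauses=TTTTT -> 1
  row 8 [01000]: clauses=FTFTT -> 0
  row 9 [01001]: clauses=TTTTT -> 1
  row 10 [01010]: clauses=TTFTT -> 0
  row 11 [01011]: clauses=TTTTT -> 1
  row 12 [01100]: clauses=TTFTT -> 0
  row 13 [01101]: clauses=TTTTT -> 1
  row 14 [01110]: clauses=TTFTT -> 0
  row 15 [01111]: clauses=TTTTT -> 1
  row 16 [10000]: clauses=FFFTF -> 0
  row 17 [10001]: clauses=TFTTF -> 0
  row 18 [10010]: clauses=TFFTF -> 0
  row 19 [10011]: clauses=TFTTF -> 0
  row 20 [10100]: clauses=TFFTF -> 0
  row 21 [10101]: clauses=TFTTF -> 0
  row 22 [10110]: clauses=TFFTF -> 0
  row 23 [10111]: clauses=TFTTF -> 0
  row 24 [11000]: clauses=FTFFF -> 0
  row 25 [11001]: clauses=TTTFF -> 0
  row 26 [11010]: clauses=TTFTF -> 0
  row 27 [11011]: clauses=TTTTF -> 0
  row 28 [11100]: clauses=TTFFF -> 0
  row 29 [11101]: clauses=TTTFF -> 0
  row 30 [11110]: clauses=TTFTF -> 0
  row 31 [11111]: clauses=TTTTF -> 0
Full result column, 8 rows per line (x1,x2 fixed per line; x3,x4,x5 runs 000..111 left to right):
  rows 0-7 [x1,x2=00]: 01010101  (ones: 4)
  rows 8-15 [x1,x2=01]: 01010101  (ones: 4)
  rows 16-23 [x1,x2=10]: 00000000  (ones: 0)
  rows 24-31 [x1,x2=11]: 00000000  (ones: 0)
Satisfying assignments = 4+4+0+0 = 8

8
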